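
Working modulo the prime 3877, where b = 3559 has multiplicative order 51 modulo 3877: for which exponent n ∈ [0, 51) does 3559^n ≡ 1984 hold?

Baby-step giant-step with m = ceil(sqrt(51)) = 8.
Baby table (3559^j mod 3877 for j=0..7):
  0:1  1:3559  2:322  3:2283  4:2882  5:2373  6:1401  7:337
Giant step factor: 3559^(-8) ≡ 2223 (mod 3877).
Scan 1984·2223^i mod 3877 for i = 0, 1, …:
  i=0: 1984   i=1: 2283
Match at i=1, j=3: n = 1·8 + 3 = 11.

11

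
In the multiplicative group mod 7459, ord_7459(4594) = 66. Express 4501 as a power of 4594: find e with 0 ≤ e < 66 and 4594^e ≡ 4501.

15

Successive powers of 4594 modulo 7459:
  4594^0=1  4594^1=4594  4594^2=3325  4594^3=6477  4594^4=1387  4594^5=1892
  4594^6=2113  4594^7=2963  4594^8=6806  4594^9=6095  4594^10=6803  4594^11=7231
  4594^12=4287  4594^13=2718  4594^14=126  4594^15=4501
So 4594^15 ≡ 4501 (mod 7459), giving e = 15.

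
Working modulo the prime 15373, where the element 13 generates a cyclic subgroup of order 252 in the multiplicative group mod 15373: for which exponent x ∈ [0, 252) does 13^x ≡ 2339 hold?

184

Baby-step giant-step with m = ceil(sqrt(252)) = 16.
Baby table (13^j mod 15373 for j=0..15):
  0:1  1:13  2:169  3:2197  4:13188  5:2341  6:15060  7:11304
  8:8595  9:4124  10:7493  11:5171  12:5731  13:13011  14:40  15:520
Giant step factor: 13^(-16) ≡ 14925 (mod 15373).
Scan 2339·14925^i mod 15373 for i = 0, 1, …:
  i=0: 2339   i=1: 12865   i=2: 1355   i=3: 7880
  i=4: 5550   i=5: 4026   i=6: 10366   i=7: 14051
  i=8: 8082   i=9: 7292   i=10: 7633   i=11: 8595
Match at i=11, j=8: x = 11·16 + 8 = 184.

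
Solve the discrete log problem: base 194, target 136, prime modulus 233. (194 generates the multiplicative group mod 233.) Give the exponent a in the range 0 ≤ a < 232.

Successive powers of 194 modulo 233:
  194^0=1  194^1=194  194^2=123  194^3=96  194^4=217  194^5=158
  194^6=129  194^7=95  194^8=23  194^9=35  194^10=33  194^11=111
  194^12=98  194^13=139  194^14=171  194^15=88  194^16=63  194^17=106
  194^18=60  194^19=223  194^20=157  194^21=168  194^22=205  194^23=160
  194^24=51  194^25=108  194^26=215  194^27=3  194^28=116  194^29=136
So 194^29 ≡ 136 (mod 233), giving a = 29.

29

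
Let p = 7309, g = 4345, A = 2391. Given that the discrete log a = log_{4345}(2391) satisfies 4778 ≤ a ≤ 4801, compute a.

Compute 4345^4778 mod 7309 = 243, then multiply by 4345 repeatedly:
  4345^4778=243  4345^4779=3339  4345^4780=6899  4345^4781=1946  4345^4782=6166
  4345^4783=3785  4345^4784=575  4345^4785=6006  4345^4786=2940  4345^4787=5477
  4345^4788=6770  4345^4789=4234  4345^4790=7286  4345^4791=2391
Found 2391 at exponent 4791.

4791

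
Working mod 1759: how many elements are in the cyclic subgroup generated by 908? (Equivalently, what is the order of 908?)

The order of 908 must divide p − 1 = 1758 = 2 · 3 · 293.
Divisors: 1, 2, 3, 6, 293, 586, 879, 1758.
Check each in increasing order: 908^1 ≡ 908;  908^2 ≡ 1252;  908^3 ≡ 502;  908^6 ≡ 467;  908^293 ≡ 1250;  908^586 ≡ 508;  908^879 ≡ 1.
Smallest exponent giving 1 is 879.

879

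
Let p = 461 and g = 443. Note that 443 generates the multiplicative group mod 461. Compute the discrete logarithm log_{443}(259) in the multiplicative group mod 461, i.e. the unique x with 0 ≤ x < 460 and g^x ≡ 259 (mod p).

Baby-step giant-step with m = ceil(sqrt(460)) = 22.
Baby table (443^j mod 461 for j=0..21):
  0:1  1:443  2:324  3:161  4:329  5:71  6:105  7:415
  8:367  9:309  10:431  11:79  12:422  13:241  14:272  15:175
  16:77  17:458  18:54  19:411  20:439  21:396
Giant step factor: 443^(-22) ≡ 303 (mod 461).
Scan 259·303^i mod 461 for i = 0, 1, …:
  i=0: 259   i=1: 107   i=2: 151   i=3: 114
  i=4: 428   i=5: 143   i=6: 456   i=7: 329
Match at i=7, j=4: x = 7·22 + 4 = 158.

158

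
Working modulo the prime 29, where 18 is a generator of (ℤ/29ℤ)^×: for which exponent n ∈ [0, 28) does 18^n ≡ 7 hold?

24

Successive powers of 18 modulo 29:
  18^0=1  18^1=18  18^2=5  18^3=3  18^4=25  18^5=15
  18^6=9  18^7=17  18^8=16  18^9=27  18^10=22  18^11=19
  18^12=23  18^13=8  18^14=28  18^15=11  18^16=24  18^17=26
  18^18=4  18^19=14  18^20=20  18^21=12  18^22=13  18^23=2
  18^24=7
So 18^24 ≡ 7 (mod 29), giving n = 24.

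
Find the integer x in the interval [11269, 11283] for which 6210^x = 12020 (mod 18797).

Compute 6210^11269 mod 18797 = 7942, then multiply by 6210 repeatedly:
  6210^11269=7942  6210^11270=15289  6210^11271=1043  6210^11272=10862  6210^11273=9384
  6210^11274=3940  6210^11275=12503  6210^11276=12020
Found 12020 at exponent 11276.

11276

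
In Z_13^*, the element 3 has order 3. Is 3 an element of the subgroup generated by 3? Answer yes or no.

3 ∈ ⟨3⟩ iff 3^3 ≡ 1 (mod 13), since |⟨3⟩| = 3.
3^3 mod 13 = 1.
Since 1 = 1, 3 lies in the subgroup.

yes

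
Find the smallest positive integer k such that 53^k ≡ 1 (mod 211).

105

The order of 53 must divide p − 1 = 210 = 2 · 3 · 5 · 7.
Divisors: 1, 2, 3, 5, 6, 7, 10, 14, 15, 21, 30, 35, 42, 70, 105, 210.
Check each in increasing order: 53^1 ≡ 53;  53^2 ≡ 66;  53^3 ≡ 122;  53^5 ≡ 34;  53^6 ≡ 114;  53^7 ≡ 134;  53^10 ≡ 101;  53^14 ≡ 21;  53^15 ≡ 58;  53^21 ≡ 71;  53^30 ≡ 199;  53^35 ≡ 14;  53^42 ≡ 188;  53^70 ≡ 196;  53^105 ≡ 1.
Smallest exponent giving 1 is 105.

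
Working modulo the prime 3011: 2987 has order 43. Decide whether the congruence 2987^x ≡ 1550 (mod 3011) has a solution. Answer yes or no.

1550 ∈ ⟨2987⟩ iff 1550^43 ≡ 1 (mod 3011), since |⟨2987⟩| = 43.
1550^43 mod 3011 = 1.
Since 1 = 1, 1550 lies in the subgroup.

yes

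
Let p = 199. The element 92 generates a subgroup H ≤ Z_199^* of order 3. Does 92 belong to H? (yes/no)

yes

92 ∈ ⟨92⟩ iff 92^3 ≡ 1 (mod 199), since |⟨92⟩| = 3.
92^3 mod 199 = 1.
Since 1 = 1, 92 lies in the subgroup.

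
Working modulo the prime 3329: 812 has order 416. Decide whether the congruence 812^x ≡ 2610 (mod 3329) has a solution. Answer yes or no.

yes

2610 ∈ ⟨812⟩ iff 2610^416 ≡ 1 (mod 3329), since |⟨812⟩| = 416.
2610^416 mod 3329 = 1.
Since 1 = 1, 2610 lies in the subgroup.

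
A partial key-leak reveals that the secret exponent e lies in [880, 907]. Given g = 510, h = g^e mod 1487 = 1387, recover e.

883

Compute 510^880 mod 1487 = 996, then multiply by 510 repeatedly:
  510^880=996  510^881=893  510^882=408  510^883=1387
Found 1387 at exponent 883.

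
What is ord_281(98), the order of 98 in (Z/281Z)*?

The order of 98 must divide p − 1 = 280 = 2^3 · 5 · 7.
Divisors: 1, 2, 4, 5, 7, 8, 10, 14, 20, 28, 35, 40, 56, 70, 140, 280.
Check each in increasing order: 98^1 ≡ 98;  98^2 ≡ 50;  98^4 ≡ 252;  98^5 ≡ 249;  98^7 ≡ 86;  98^8 ≡ 279;  98^10 ≡ 181;  98^14 ≡ 90;  98^20 ≡ 165;  98^28 ≡ 232;  98^35 ≡ 1.
Smallest exponent giving 1 is 35.

35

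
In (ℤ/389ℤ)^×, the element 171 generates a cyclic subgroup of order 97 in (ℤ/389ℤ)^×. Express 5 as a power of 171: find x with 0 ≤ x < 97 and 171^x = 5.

3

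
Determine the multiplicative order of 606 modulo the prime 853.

The order of 606 must divide p − 1 = 852 = 2^2 · 3 · 71.
Divisors: 1, 2, 3, 4, 6, 12, 71, 142, 213, 284, 426, 852.
Check each in increasing order: 606^1 ≡ 606;  606^2 ≡ 446;  606^3 ≡ 728;  606^4 ≡ 167;  606^6 ≡ 271;  606^12 ≡ 83;  606^71 ≡ 235;  606^142 ≡ 633;  606^213 ≡ 333;  606^284 ≡ 632;  606^426 ≡ 852;  606^852 ≡ 1.
Smallest exponent giving 1 is 852.

852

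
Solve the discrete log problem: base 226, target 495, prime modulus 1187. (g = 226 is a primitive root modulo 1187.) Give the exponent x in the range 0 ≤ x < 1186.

Baby-step giant-step with m = ceil(sqrt(1186)) = 35.
Baby table (226^j mod 1187 for j=0..34):
  0:1  1:226  2:35  3:788  4:38  5:279  6:143  7:269
  8:257  9:1106  10:686  11:726  12:270  13:483  14:1141  15:287
  16:764  17:549  18:626  19:223  20:544  21:683  22:48  23:165
  24:493  25:1027  26:637  27:335  28:929  29:1042  30:466  31:860
  32:879  33:425  34:1090
Giant step factor: 226^(-35) ≡ 459 (mod 1187).
Scan 495·459^i mod 1187 for i = 0, 1, …:
  i=0: 495   i=1: 488   i=2: 836   i=3: 323
  i=4: 1069   i=5: 440   i=6: 170   i=7: 875
  i=8: 419   i=9: 27     …   i=29: 901
  i=30: 483
Match at i=30, j=13: x = 30·35 + 13 = 1063.

1063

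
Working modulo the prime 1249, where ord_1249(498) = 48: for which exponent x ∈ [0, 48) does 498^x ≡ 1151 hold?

39

Baby-step giant-step with m = ceil(sqrt(48)) = 7.
Baby table (498^j mod 1249 for j=0..6):
  0:1  1:498  2:702  3:1125  4:698  5:382  6:388
Giant step factor: 498^(-7) ≡ 1148 (mod 1249).
Scan 1151·1148^i mod 1249 for i = 0, 1, …:
  i=0: 1151   i=1: 1155   i=2: 751   i=3: 338
  i=4: 834   i=5: 698
Match at i=5, j=4: x = 5·7 + 4 = 39.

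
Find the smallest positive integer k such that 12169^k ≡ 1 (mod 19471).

1947

The order of 12169 must divide p − 1 = 19470 = 2 · 3 · 5 · 11 · 59.
Divisors: 1, 2, 3, 5, 6, 10, 11, 15, 22, 30, 33, 55, 59, 66, 110, 118, 165, 177, 295, 330, 354, 590, 649, 885, 1298, 1770, 1947, 3245, 3894, 6490, 9735, 19470.
Check each in increasing order: 12169^1 ≡ 12169;  12169^2 ≡ 7606;  12169^3 ≡ 11751;  12169^5 ≡ 6216;  12169^6 ≡ 17140;  12169^10 ≡ 8192;  12169^11 ≡ 16399;  12169^15 ≡ 4807;  12169^22 ≡ 13220;  12169^30 ≡ 14643;  12169^33 ≡ 4666;  12169^55 ≡ 392;  12169^59 ≡ 5522;  12169^66 ≡ 2978;  12169^110 ≡ 17367;  12169^118 ≡ 898;  12169^165 ≡ 12485;  12169^177 ≡ 13122;  12169^295 ≡ 3601;  12169^330 ≡ 9870;  12169^354 ≡ 4831;  12169^590 ≡ 18986;  12169^649 ≡ 8828;  12169^885 ≡ 5905;  12169^1298 ≡ 10642;  12169^1770 ≡ 15935;  12169^1947 ≡ 1.
Smallest exponent giving 1 is 1947.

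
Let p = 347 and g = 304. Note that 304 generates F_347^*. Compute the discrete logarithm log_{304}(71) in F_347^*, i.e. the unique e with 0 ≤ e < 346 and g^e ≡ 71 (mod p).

Baby-step giant-step with m = ceil(sqrt(346)) = 19.
Baby table (304^j mod 347 for j=0..18):
  0:1  1:304  2:114  3:303  4:157  5:189  6:201  7:32
  8:12  9:178  10:327  11:166  12:149  13:186  14:330  15:37
  16:144  17:54  18:107
Giant step factor: 304^(-19) ≡ 320 (mod 347).
Scan 71·320^i mod 347 for i = 0, 1, …:
  i=0: 71   i=1: 165   i=2: 56   i=3: 223
  i=4: 225   i=5: 171   i=6: 241   i=7: 86
  i=8: 107
Match at i=8, j=18: e = 8·19 + 18 = 170.

170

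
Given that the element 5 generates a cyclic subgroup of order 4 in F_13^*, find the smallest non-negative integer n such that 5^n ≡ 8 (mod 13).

3

Successive powers of 5 modulo 13:
  5^0=1  5^1=5  5^2=12  5^3=8
So 5^3 ≡ 8 (mod 13), giving n = 3.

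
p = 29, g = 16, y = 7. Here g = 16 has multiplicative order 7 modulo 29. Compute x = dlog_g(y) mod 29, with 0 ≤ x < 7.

Successive powers of 16 modulo 29:
  16^0=1  16^1=16  16^2=24  16^3=7
So 16^3 ≡ 7 (mod 29), giving x = 3.

3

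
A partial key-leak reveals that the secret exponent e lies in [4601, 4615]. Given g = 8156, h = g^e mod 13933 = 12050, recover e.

4609

Compute 8156^4601 mod 13933 = 11977, then multiply by 8156 repeatedly:
  8156^4601=11977  8156^4602=149  8156^4603=3073  8156^4604=11854  8156^4605=137
  8156^4606=2732  8156^4607=3325  8156^4608=5082  8156^4609=12050
Found 12050 at exponent 4609.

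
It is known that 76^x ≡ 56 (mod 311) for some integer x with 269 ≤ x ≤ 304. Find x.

296

Compute 76^269 mod 311 = 251, then multiply by 76 repeatedly:
  76^269=251  76^270=105  76^271=205  76^272=30  76^273=103
  76^274=53  76^275=296  76^276=104  76^277=129  76^278=163
  76^279=259  76^280=91  76^281=74  76^282=26  76^283=110
  76^284=274  76^285=298  76^286=256  76^287=174  76^288=162
  76^289=183  76^290=224  76^291=230  76^292=64  76^293=199
  76^294=196  76^295=279  76^296=56
Found 56 at exponent 296.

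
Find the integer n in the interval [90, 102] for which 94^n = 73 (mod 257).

92

Compute 94^90 mod 257 = 124, then multiply by 94 repeatedly:
  94^90=124  94^91=91  94^92=73
Found 73 at exponent 92.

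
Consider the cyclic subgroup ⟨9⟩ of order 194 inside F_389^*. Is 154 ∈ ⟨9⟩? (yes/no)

no

154 ∈ ⟨9⟩ iff 154^194 ≡ 1 (mod 389), since |⟨9⟩| = 194.
154^194 mod 389 = 388.
Since 388 ≠ 1, 154 does not lie in the subgroup.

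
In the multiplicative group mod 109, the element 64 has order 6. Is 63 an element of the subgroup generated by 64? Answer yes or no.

yes

⟨64⟩ has order 6; its elements mod 109 are {1, 45, 46, 63, 64, 108}.
63 is in this set.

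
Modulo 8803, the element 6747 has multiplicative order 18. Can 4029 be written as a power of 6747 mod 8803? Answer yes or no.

⟨6747⟩ has order 18; its elements mod 8803 are {1, 109, 988, 989, 1696, 2056, 2165, 3078, 4029, 4774, 5725, 6638, 6747, 7107, 7814, 7815, 8694, 8802}.
4029 is in this set.

yes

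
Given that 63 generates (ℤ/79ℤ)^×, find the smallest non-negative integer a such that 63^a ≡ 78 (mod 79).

39

Baby-step giant-step with m = ceil(sqrt(78)) = 9.
Baby table (63^j mod 79 for j=0..8):
  0:1  1:63  2:19  3:12  4:45  5:70  6:65  7:66
  8:50
Giant step factor: 63^(-9) ≡ 71 (mod 79).
Scan 78·71^i mod 79 for i = 0, 1, …:
  i=0: 78   i=1: 8   i=2: 15   i=3: 38
  i=4: 12
Match at i=4, j=3: a = 4·9 + 3 = 39.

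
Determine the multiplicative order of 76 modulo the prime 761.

The order of 76 must divide p − 1 = 760 = 2^3 · 5 · 19.
Divisors: 1, 2, 4, 5, 8, 10, 19, 20, 38, 40, 76, 95, 152, 190, 380, 760.
Check each in increasing order: 76^1 ≡ 76;  76^2 ≡ 449;  76^4 ≡ 697;  76^5 ≡ 463;  76^8 ≡ 291;  76^10 ≡ 528;  76^19 ≡ 464;  76^20 ≡ 258;  76^38 ≡ 694;  76^40 ≡ 357;  76^76 ≡ 684;  76^95 ≡ 39;  76^152 ≡ 602;  76^190 ≡ 760;  76^380 ≡ 1.
Smallest exponent giving 1 is 380.

380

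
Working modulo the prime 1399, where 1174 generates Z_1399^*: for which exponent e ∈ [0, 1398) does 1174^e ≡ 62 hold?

Baby-step giant-step with m = ceil(sqrt(1398)) = 38.
Baby table (1174^j mod 1399 for j=0..37):
  0:1  1:1174  2:261  3:33  4:969  5:219  6:1089  7:1199
  8:232  9:962  10:395  11:661  12:968  13:444  14:828  15:1166
  16:662  17:743  18:705  19:861  20:736  21:881  22:433  23:505
  24:1093  25:299  26:1276  27:1094  28:74  29:138  30:1127  31:1043
  32:357  33:817  34:843  35:589  36:380  37:1238
Giant step factor: 1174^(-38) ≡ 169 (mod 1399).
Scan 62·169^i mod 1399 for i = 0, 1, …:
  i=0: 62   i=1: 685   i=2: 1047   i=3: 669
  i=4: 1141   i=5: 1166
Match at i=5, j=15: e = 5·38 + 15 = 205.

205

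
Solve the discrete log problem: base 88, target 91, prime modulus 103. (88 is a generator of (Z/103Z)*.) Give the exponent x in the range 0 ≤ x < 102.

Baby-step giant-step with m = ceil(sqrt(102)) = 11.
Baby table (88^j mod 103 for j=0..10):
  0:1  1:88  2:19  3:24  4:52  5:44  6:61  7:12
  8:26  9:22  10:82
Giant step factor: 88^(-11) ≡ 86 (mod 103).
Scan 91·86^i mod 103 for i = 0, 1, …:
  i=0: 91   i=1: 101   i=2: 34   i=3: 40
  i=4: 41   i=5: 24
Match at i=5, j=3: x = 5·11 + 3 = 58.

58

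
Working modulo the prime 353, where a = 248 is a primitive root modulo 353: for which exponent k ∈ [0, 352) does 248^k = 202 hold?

Baby-step giant-step with m = ceil(sqrt(352)) = 19.
Baby table (248^j mod 353 for j=0..18):
  0:1  1:248  2:82  3:215  4:17  5:333  6:335  7:125
  8:289  9:13  10:47  11:7  12:324  13:221  14:93  15:119
  16:213  17:227  18:169
Giant step factor: 248^(-19) ≡ 26 (mod 353).
Scan 202·26^i mod 353 for i = 0, 1, …:
  i=0: 202   i=1: 310   i=2: 294   i=3: 231
  i=4: 5   i=5: 130   i=6: 203   i=7: 336
  i=8: 264   i=9: 157     …   i=15: 177
  i=16: 13
Match at i=16, j=9: k = 16·19 + 9 = 313.

313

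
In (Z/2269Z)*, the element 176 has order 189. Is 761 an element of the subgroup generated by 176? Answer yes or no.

761 ∈ ⟨176⟩ iff 761^189 ≡ 1 (mod 2269), since |⟨176⟩| = 189.
761^189 mod 2269 = 1160.
Since 1160 ≠ 1, 761 does not lie in the subgroup.

no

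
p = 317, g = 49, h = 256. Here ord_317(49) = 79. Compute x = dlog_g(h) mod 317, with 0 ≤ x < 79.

Baby-step giant-step with m = ceil(sqrt(79)) = 9.
Baby table (49^j mod 317 for j=0..8):
  0:1  1:49  2:182  3:42  4:156  5:36  6:179  7:212
  8:244
Giant step factor: 49^(-9) ≡ 81 (mod 317).
Scan 256·81^i mod 317 for i = 0, 1, …:
  i=0: 256   i=1: 131   i=2: 150   i=3: 104
  i=4: 182
Match at i=4, j=2: x = 4·9 + 2 = 38.

38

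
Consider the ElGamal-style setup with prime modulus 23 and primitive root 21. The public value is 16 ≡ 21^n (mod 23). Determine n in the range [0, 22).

4

Successive powers of 21 modulo 23:
  21^0=1  21^1=21  21^2=4  21^3=15  21^4=16
So 21^4 ≡ 16 (mod 23), giving n = 4.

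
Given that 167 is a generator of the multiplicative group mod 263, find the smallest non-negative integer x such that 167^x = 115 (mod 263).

Baby-step giant-step with m = ceil(sqrt(262)) = 17.
Baby table (167^j mod 263 for j=0..16):
  0:1  1:167  2:11  3:259  4:121  5:219  6:16  7:42
  8:176  9:199  10:95  11:85  12:256  13:146  14:186  15:28
  16:205
Giant step factor: 167^(-17) ≡ 76 (mod 263).
Scan 115·76^i mod 263 for i = 0, 1, …:
  i=0: 115   i=1: 61   i=2: 165   i=3: 179
  i=4: 191   i=5: 51   i=6: 194   i=7: 16
Match at i=7, j=6: x = 7·17 + 6 = 125.

125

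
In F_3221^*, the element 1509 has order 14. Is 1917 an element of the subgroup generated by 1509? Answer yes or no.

no

⟨1509⟩ has order 14; its elements mod 3221 are {1, 166, 476, 744, 1106, 1433, 1509, 1712, 1788, 2115, 2477, 2745, 3055, 3220}.
1917 is not in this set.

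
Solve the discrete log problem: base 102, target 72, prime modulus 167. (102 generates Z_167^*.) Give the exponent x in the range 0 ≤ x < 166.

Baby-step giant-step with m = ceil(sqrt(166)) = 13.
Baby table (102^j mod 167 for j=0..12):
  0:1  1:102  2:50  3:90  4:162  5:158  6:84  7:51
  8:25  9:45  10:81  11:79  12:42
Giant step factor: 102^(-13) ≡ 95 (mod 167).
Scan 72·95^i mod 167 for i = 0, 1, …:
  i=0: 72   i=1: 160   i=2: 3   i=3: 118
  i=4: 21   i=5: 158
Match at i=5, j=5: x = 5·13 + 5 = 70.

70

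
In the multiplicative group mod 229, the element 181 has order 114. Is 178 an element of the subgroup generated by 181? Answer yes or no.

178 ∈ ⟨181⟩ iff 178^114 ≡ 1 (mod 229), since |⟨181⟩| = 114.
178^114 mod 229 = 1.
Since 1 = 1, 178 lies in the subgroup.

yes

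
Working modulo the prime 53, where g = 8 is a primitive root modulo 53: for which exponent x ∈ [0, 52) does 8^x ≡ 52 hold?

26

Baby-step giant-step with m = ceil(sqrt(52)) = 8.
Baby table (8^j mod 53 for j=0..7):
  0:1  1:8  2:11  3:35  4:15  5:14  6:6  7:48
Giant step factor: 8^(-8) ≡ 49 (mod 53).
Scan 52·49^i mod 53 for i = 0, 1, …:
  i=0: 52   i=1: 4   i=2: 37   i=3: 11
Match at i=3, j=2: x = 3·8 + 2 = 26.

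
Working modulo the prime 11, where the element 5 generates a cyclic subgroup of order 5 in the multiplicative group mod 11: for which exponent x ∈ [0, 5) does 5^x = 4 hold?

3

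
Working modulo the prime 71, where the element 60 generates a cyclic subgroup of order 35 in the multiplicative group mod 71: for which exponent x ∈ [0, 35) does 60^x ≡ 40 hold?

6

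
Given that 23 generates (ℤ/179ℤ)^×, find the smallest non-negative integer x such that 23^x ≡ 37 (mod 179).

129

Baby-step giant-step with m = ceil(sqrt(178)) = 14.
Baby table (23^j mod 179 for j=0..13):
  0:1  1:23  2:171  3:174  4:64  5:40  6:25  7:38
  8:158  9:54  10:168  11:105  12:88  13:55
Giant step factor: 23^(-14) ≡ 15 (mod 179).
Scan 37·15^i mod 179 for i = 0, 1, …:
  i=0: 37   i=1: 18   i=2: 91   i=3: 112
  i=4: 69   i=5: 140   i=6: 131   i=7: 175
  i=8: 119   i=9: 174
Match at i=9, j=3: x = 9·14 + 3 = 129.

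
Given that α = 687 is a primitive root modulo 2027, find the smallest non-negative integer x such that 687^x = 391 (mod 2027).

Baby-step giant-step with m = ceil(sqrt(2026)) = 46.
Baby table (687^j mod 2027 for j=0..45):
  0:1  1:687  2:1705  3:1756  4:307  5:101  6:469  7:1937
  8:1007  9:602  10:66  11:748  12:1045  13:357  14:2019  15:585
  16:549  17:141  18:1598  19:1219  20:302  21:720  22:52  23:1265
  24:1499  25:97  26:1775  27:1198  28:64  29:1401  30:1689  31:899
  32:1405  33:383  34:1638  35:321  36:1611  37:15  38:170  39:1251
  40:2016  41:551  42:1515  43:954  44:677  45:916
Giant step factor: 687^(-46) ≡ 1739 (mod 2027).
Scan 391·1739^i mod 2027 for i = 0, 1, …:
  i=0: 391   i=1: 904   i=2: 1131   i=3: 619
  i=4: 104   i=5: 453   i=6: 1291   i=7: 1160
  i=8: 375   i=9: 1458     …   i=40: 780
  i=41: 357
Match at i=41, j=13: x = 41·46 + 13 = 1899.

1899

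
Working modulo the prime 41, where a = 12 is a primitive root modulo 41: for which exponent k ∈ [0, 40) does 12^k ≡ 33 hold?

14

Successive powers of 12 modulo 41:
  12^0=1  12^1=12  12^2=21  12^3=6  12^4=31  12^5=3
  12^6=36  12^7=22  12^8=18  12^9=11  12^10=9  12^11=26
  12^12=25  12^13=13  12^14=33
So 12^14 ≡ 33 (mod 41), giving k = 14.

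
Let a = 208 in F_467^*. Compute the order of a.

The order of 208 must divide p − 1 = 466 = 2 · 233.
Divisors: 1, 2, 233, 466.
Check each in increasing order: 208^1 ≡ 208;  208^2 ≡ 300;  208^233 ≡ 1.
Smallest exponent giving 1 is 233.

233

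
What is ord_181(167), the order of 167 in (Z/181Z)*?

90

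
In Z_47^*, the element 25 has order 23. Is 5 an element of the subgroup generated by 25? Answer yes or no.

no

⟨25⟩ has order 23; its elements mod 47 are {1, 2, 3, 4, 6, 7, 8, 9, 12, 14, 16, 17, 18, 21, 24, 25, 27, 28, 32, 34, 36, 37, 42}.
5 is not in this set.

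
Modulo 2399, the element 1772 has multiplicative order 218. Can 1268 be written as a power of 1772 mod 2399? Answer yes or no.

1268 ∈ ⟨1772⟩ iff 1268^218 ≡ 1 (mod 2399), since |⟨1772⟩| = 218.
1268^218 mod 2399 = 1.
Since 1 = 1, 1268 lies in the subgroup.

yes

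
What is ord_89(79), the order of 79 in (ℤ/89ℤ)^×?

The order of 79 must divide p − 1 = 88 = 2^3 · 11.
Divisors: 1, 2, 4, 8, 11, 22, 44, 88.
Check each in increasing order: 79^1 ≡ 79;  79^2 ≡ 11;  79^4 ≡ 32;  79^8 ≡ 45;  79^11 ≡ 34;  79^22 ≡ 88;  79^44 ≡ 1.
Smallest exponent giving 1 is 44.

44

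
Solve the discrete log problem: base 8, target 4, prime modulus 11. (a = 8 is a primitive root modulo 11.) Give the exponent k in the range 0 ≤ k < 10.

Successive powers of 8 modulo 11:
  8^0=1  8^1=8  8^2=9  8^3=6  8^4=4
So 8^4 ≡ 4 (mod 11), giving k = 4.

4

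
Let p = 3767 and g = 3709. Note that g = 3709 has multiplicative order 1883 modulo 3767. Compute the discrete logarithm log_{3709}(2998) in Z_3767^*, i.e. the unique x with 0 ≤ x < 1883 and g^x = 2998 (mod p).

942

Baby-step giant-step with m = ceil(sqrt(1883)) = 44.
Baby table (3709^j mod 3767 for j=0..43):
  0:1  1:3709  2:3364  3:772  4:428  5:1545  6:798  7:2687
  8:2368  9:2035  10:2514  11:1101  12:181  13:803  14:2397  15:353
  16:2128  17:887  18:1292  19:404  20:2937  21:2936  22:2994  23:3397
  24:2625  25:2197  26:652  27:3621  28:934  29:2333  30:298  31:1551
  32:450  33:269  34:3233  35:836  36:483  37:2122  38:1235  39:3710
  40:3306  41:369  42:1200  43:1973
Giant step factor: 3709^(-44) ≡ 2939 (mod 3767).
Scan 2998·2939^i mod 3767 for i = 0, 1, …:
  i=0: 2998   i=1: 109   i=2: 156   i=3: 2677
  i=4: 2207   i=5: 3366   i=6: 532   i=7: 243
  i=8: 2214   i=9: 1337     …   i=20: 2255
  i=21: 1292
Match at i=21, j=18: x = 21·44 + 18 = 942.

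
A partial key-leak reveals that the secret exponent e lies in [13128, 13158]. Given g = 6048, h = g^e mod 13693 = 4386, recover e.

13152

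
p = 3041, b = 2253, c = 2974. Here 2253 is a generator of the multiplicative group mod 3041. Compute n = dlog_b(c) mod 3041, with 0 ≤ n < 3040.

Baby-step giant-step with m = ceil(sqrt(3040)) = 56.
Baby table (2253^j mod 3041 for j=0..55):
  0:1  1:2253  2:580  3:2151  4:1890  5:770  6:1440  7:2614
  8:1966  9:1702  10:2946  11:1876  12:2679  13:2443  14:2910  15:2875
  16:45  17:1032  18:1772  19:2524  20:2943  21:1199  22:939  23:2072
  24:281  25:565  26:1807  27:2313  28:1956  29:459  30:187  31:1653
  32:2025  33:825  34:674  35:1063  36:1672  37:2258  38:2722  39:2010
  40:481  41:1097  42:2249  43:691  44:2872  45:2409  46:2333  47:1401
  48:2936  49:633  50:2961  51:2220  52:2256  53:1257  54:850  55:2261
Giant step factor: 2253^(-56) ≡ 2285 (mod 3041).
Scan 2974·2285^i mod 3041 for i = 0, 1, …:
  i=0: 2974   i=1: 1996   i=2: 2401   i=3: 321
  i=4: 604   i=5: 2567   i=6: 2547   i=7: 2462
  i=8: 2861   i=9: 2276     …   i=45: 1167
  i=46: 2679
Match at i=46, j=12: n = 46·56 + 12 = 2588.

2588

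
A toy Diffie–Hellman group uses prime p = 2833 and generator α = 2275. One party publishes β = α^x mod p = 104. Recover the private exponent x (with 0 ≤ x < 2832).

1514

Baby-step giant-step with m = ceil(sqrt(2832)) = 54.
Baby table (2275^j mod 2833 for j=0..53):
  0:1  1:2275  2:2567  3:1112  4:2764  5:1673  6:1356  7:2596
  8:1928  9:716  10:2758  11:2188  12:119  13:1590  14:2342  15:2010
  16:288  17:777  18:2716  19:127  20:2792  21:214  22:2407  23:2569
  24:2829  25:2232  26:1064  27:1218  28:276  29:1807  30:242  31:948
  32:787  33:2802  34:300  35:2580  36:2357  37:2139  38:1964  39:459
  40:1681  41:2558  42:468  43:2325  44:164  45:1977  46:1704  47:1056
  48:16  49:2404  50:1410  51:794  52:1729  53:1271
Giant step factor: 2275^(-54) ≡ 1197 (mod 2833).
Scan 104·1197^i mod 2833 for i = 0, 1, …:
  i=0: 104   i=1: 2669   i=2: 2002   i=3: 2509
  i=4: 293   i=5: 2262   i=6: 2099   i=7: 2465
  i=8: 1452   i=9: 1415     …   i=27: 2518
  i=28: 2567
Match at i=28, j=2: x = 28·54 + 2 = 1514.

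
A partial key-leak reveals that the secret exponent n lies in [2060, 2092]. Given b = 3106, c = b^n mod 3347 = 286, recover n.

Compute 3106^2060 mod 3347 = 1601, then multiply by 3106 repeatedly:
  3106^2060=1601  3106^2061=2411  3106^2062=1327  3106^2063=1505  3106^2064=2118
  3106^2065=1653  3106^2066=3267  3106^2067=2545  3106^2068=2503  3106^2069=2584
  3106^2070=3145  3106^2071=1824  3106^2072=2220  3106^2073=500  3106^2074=3339
  3106^2075=1928  3106^2076=585  3106^2077=2936  3106^2078=1988  3106^2079=2860
  3106^2080=222  3106^2081=50  3106^2082=1338  3106^2083=2201  3106^2084=1732
  3106^2085=963  3106^2086=2207  3106^2087=286
Found 286 at exponent 2087.

2087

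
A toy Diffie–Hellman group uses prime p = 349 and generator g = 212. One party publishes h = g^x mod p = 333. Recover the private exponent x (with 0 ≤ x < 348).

Baby-step giant-step with m = ceil(sqrt(348)) = 19.
Baby table (212^j mod 349 for j=0..18):
  0:1  1:212  2:272  3:79  4:345  5:199  6:308  7:33
  8:16  9:251  10:164  11:217  12:285  13:43  14:42  15:179
  16:256  17:177  18:181
Giant step factor: 212^(-19) ≡ 252 (mod 349).
Scan 333·252^i mod 349 for i = 0, 1, …:
  i=0: 333   i=1: 156   i=2: 224   i=3: 259
  i=4: 5   i=5: 213   i=6: 279   i=7: 159
  i=8: 282   i=9: 217
Match at i=9, j=11: x = 9·19 + 11 = 182.

182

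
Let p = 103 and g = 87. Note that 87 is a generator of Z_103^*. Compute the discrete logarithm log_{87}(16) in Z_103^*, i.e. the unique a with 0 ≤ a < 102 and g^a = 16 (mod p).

52

Baby-step giant-step with m = ceil(sqrt(102)) = 11.
Baby table (87^j mod 103 for j=0..10):
  0:1  1:87  2:50  3:24  4:28  5:67  6:61  7:54
  8:63  9:22  10:60
Giant step factor: 87^(-11) ≡ 78 (mod 103).
Scan 16·78^i mod 103 for i = 0, 1, …:
  i=0: 16   i=1: 12   i=2: 9   i=3: 84
  i=4: 63
Match at i=4, j=8: a = 4·11 + 8 = 52.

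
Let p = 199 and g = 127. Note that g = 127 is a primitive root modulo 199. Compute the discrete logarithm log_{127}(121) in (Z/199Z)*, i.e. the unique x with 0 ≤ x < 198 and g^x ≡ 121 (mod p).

180

Baby-step giant-step with m = ceil(sqrt(198)) = 15.
Baby table (127^j mod 199 for j=0..14):
  0:1  1:127  2:10  3:76  4:100  5:163  6:5  7:38
  8:50  9:181  10:102  11:19  12:25  13:190  14:51
Giant step factor: 127^(-15) ≡ 42 (mod 199).
Scan 121·42^i mod 199 for i = 0, 1, …:
  i=0: 121   i=1: 107   i=2: 116   i=3: 96
  i=4: 52   i=5: 194   i=6: 188   i=7: 135
  i=8: 98   i=9: 136   i=10: 140   i=11: 109
  i=12: 1
Match at i=12, j=0: x = 12·15 + 0 = 180.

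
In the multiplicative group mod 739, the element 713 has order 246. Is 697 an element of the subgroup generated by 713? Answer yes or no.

no

697 ∈ ⟨713⟩ iff 697^246 ≡ 1 (mod 739), since |⟨713⟩| = 246.
697^246 mod 739 = 418.
Since 418 ≠ 1, 697 does not lie in the subgroup.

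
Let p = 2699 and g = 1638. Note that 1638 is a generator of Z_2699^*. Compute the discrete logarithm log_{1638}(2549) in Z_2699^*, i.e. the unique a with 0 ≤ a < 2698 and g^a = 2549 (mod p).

1908

Baby-step giant-step with m = ceil(sqrt(2698)) = 52.
Baby table (1638^j mod 2699 for j=0..51):
  0:1  1:1638  2:238  3:1188  4:2664  5:2048  6:2466  7:1604
  8:1225  9:1193  10:58  11:539  12:309  13:1429  14:669  15:28
  16:2680  17:1266  18:876  19:1719  20:665  21:1573  22:1728  23:1912
  24:1016  25:1624  26:1597  27:555  28:2226  29:2538  30:784  31:2167
  32:361  33:237  34:2249  35:2426  36:860  37:2501  38:2255  39:1458
  40:2288  41:1532  42:2045  43:251  44:890  45:360  46:1298  47:2011
  48:1238  49:895  50:453  51:2488
Giant step factor: 1638^(-52) ≡ 2015 (mod 2699).
Scan 2549·2015^i mod 2699 for i = 0, 1, …:
  i=0: 2549   i=1: 38   i=2: 998   i=3: 215
  i=4: 1385   i=5: 9   i=6: 1941   i=7: 264
  i=8: 257   i=9: 2346     …   i=35: 1293
  i=36: 860
Match at i=36, j=36: a = 36·52 + 36 = 1908.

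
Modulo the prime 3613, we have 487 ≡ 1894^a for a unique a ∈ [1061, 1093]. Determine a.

Compute 1894^1061 mod 3613 = 918, then multiply by 1894 repeatedly:
  1894^1061=918  1894^1062=839  1894^1063=2959  1894^1064=583  1894^1065=2237
  1894^1066=2442  1894^1067=508  1894^1068=1094  1894^1069=1787  1894^1070=2810
  1894^1071=191  1894^1072=454  1894^1073=3595  1894^1074=2038  1894^1075=1288
  1894^1076=697  1894^1077=1373  1894^1078=2715  1894^1079=911  1894^1080=2033
  1894^1081=2657  1894^1082=3062  1894^1083=563  1894^1084=487
Found 487 at exponent 1084.

1084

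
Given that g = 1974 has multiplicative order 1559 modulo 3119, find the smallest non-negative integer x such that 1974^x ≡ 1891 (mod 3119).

684

Baby-step giant-step with m = ceil(sqrt(1559)) = 40.
Baby table (1974^j mod 3119 for j=0..39):
  0:1  1:1974  2:1045  3:1171  4:375  5:1047  6:2000  7:2465
  8:270  9:2750  10:1440  11:1151  12:1442  13:1980  14:413  15:1203
  16:1163  17:178  18:2044  19:1989  20:2584  21:1251  22:2345  23:434
  24:2110  25:1275  26:2936  27:562  28:2143  29:918  30:3112  31:1777
  32:2042  33:1160  34:494  35:2028  36:1595  37:1459  38:1229  39:2583
Giant step factor: 1974^(-40) ≡ 371 (mod 3119).
Scan 1891·371^i mod 3119 for i = 0, 1, …:
  i=0: 1891   i=1: 2905   i=2: 1700   i=3: 662
  i=4: 2320   i=5: 2995   i=6: 781   i=7: 2803
  i=8: 1286   i=9: 3018     …   i=16: 228
  i=17: 375
Match at i=17, j=4: x = 17·40 + 4 = 684.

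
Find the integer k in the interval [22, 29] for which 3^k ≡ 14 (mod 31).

Compute 3^22 mod 31 = 14, then multiply by 3 repeatedly:
  3^22=14
Found 14 at exponent 22.

22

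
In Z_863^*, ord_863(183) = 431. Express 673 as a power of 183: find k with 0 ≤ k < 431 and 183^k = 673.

180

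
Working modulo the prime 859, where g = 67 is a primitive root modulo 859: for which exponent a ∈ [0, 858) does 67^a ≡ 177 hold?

485

Baby-step giant-step with m = ceil(sqrt(858)) = 30.
Baby table (67^j mod 859 for j=0..29):
  0:1  1:67  2:194  3:113  4:699  5:447  6:743  7:818
  8:689  9:636  10:521  11:547  12:571  13:461  14:822  15:98
  16:553  17:114  18:766  19:641  20:856  21:658  22:277  23:520
  24:480  25:377  26:348  27:123  28:510  29:669
Giant step factor: 67^(-30) ≡ 726 (mod 859).
Scan 177·726^i mod 859 for i = 0, 1, …:
  i=0: 177   i=1: 511   i=2: 757   i=3: 681
  i=4: 481   i=5: 452   i=6: 14   i=7: 715
  i=8: 254   i=9: 578     …   i=15: 565
  i=16: 447
Match at i=16, j=5: a = 16·30 + 5 = 485.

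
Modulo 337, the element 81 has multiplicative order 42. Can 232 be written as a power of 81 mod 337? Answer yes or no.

232 ∈ ⟨81⟩ iff 232^42 ≡ 1 (mod 337), since |⟨81⟩| = 42.
232^42 mod 337 = 85.
Since 85 ≠ 1, 232 does not lie in the subgroup.

no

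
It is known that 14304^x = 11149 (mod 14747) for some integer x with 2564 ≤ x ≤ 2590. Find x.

2578

Compute 14304^2564 mod 14747 = 448, then multiply by 14304 repeatedly:
  14304^2564=448  14304^2565=7994  14304^2566=12685  14304^2567=13899  14304^2568=6989
  14304^2569=743  14304^2570=10032  14304^2571=9418  14304^2572=1227  14304^2573=2078
  14304^2574=8507  14304^2575=6631  14304^2576=11867  14304^2577=7598  14304^2578=11149
Found 11149 at exponent 2578.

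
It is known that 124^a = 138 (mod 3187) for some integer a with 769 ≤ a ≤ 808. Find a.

771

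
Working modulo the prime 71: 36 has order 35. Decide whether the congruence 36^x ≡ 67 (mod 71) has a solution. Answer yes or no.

no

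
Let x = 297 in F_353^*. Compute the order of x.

The order of 297 must divide p − 1 = 352 = 2^5 · 11.
Divisors: 1, 2, 4, 8, 11, 16, 22, 32, 44, 88, 176, 352.
Check each in increasing order: 297^1 ≡ 297;  297^2 ≡ 312;  297^4 ≡ 269;  297^8 ≡ 349;  297^11 ≡ 347;  297^16 ≡ 16;  297^22 ≡ 36;  297^32 ≡ 256;  297^44 ≡ 237;  297^88 ≡ 42;  297^176 ≡ 352;  297^352 ≡ 1.
Smallest exponent giving 1 is 352.

352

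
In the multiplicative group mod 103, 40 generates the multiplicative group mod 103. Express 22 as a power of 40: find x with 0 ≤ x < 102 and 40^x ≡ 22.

Baby-step giant-step with m = ceil(sqrt(102)) = 11.
Baby table (40^j mod 103 for j=0..10):
  0:1  1:40  2:55  3:37  4:38  5:78  6:30  7:67
  8:2  9:80  10:7
Giant step factor: 40^(-11) ≡ 71 (mod 103).
Scan 22·71^i mod 103 for i = 0, 1, …:
  i=0: 22   i=1: 17   i=2: 74   i=3: 1
Match at i=3, j=0: x = 3·11 + 0 = 33.

33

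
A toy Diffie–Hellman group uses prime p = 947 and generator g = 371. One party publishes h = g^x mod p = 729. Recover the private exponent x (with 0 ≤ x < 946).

460

Baby-step giant-step with m = ceil(sqrt(946)) = 31.
Baby table (371^j mod 947 for j=0..30):
  0:1  1:371  2:326  3:677  4:212  5:51  6:928  7:527
  8:435  9:395  10:707  11:925  12:361  13:404  14:258  15:71
  16:772  17:418  18:717  19:847  20:780  21:545  22:484  23:581
  24:582  25:6  26:332  27:62  28:274  29:325  30:306
Giant step factor: 371^(-31) ≡ 839 (mod 947).
Scan 729·839^i mod 947 for i = 0, 1, …:
  i=0: 729   i=1: 816   i=2: 890   i=3: 474
  i=4: 893   i=5: 150   i=6: 846   i=7: 491
  i=8: 4   i=9: 515     …   i=13: 32
  i=14: 332
Match at i=14, j=26: x = 14·31 + 26 = 460.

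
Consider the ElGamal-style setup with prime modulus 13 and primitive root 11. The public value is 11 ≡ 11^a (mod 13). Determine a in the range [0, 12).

1

Successive powers of 11 modulo 13:
  11^0=1  11^1=11
So 11^1 ≡ 11 (mod 13), giving a = 1.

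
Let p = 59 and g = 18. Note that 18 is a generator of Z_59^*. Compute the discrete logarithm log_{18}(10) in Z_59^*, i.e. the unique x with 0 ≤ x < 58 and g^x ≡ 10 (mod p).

Baby-step giant-step with m = ceil(sqrt(58)) = 8.
Baby table (18^j mod 59 for j=0..7):
  0:1  1:18  2:29  3:50  4:15  5:34  6:22  7:42
Giant step factor: 18^(-8) ≡ 16 (mod 59).
Scan 10·16^i mod 59 for i = 0, 1, …:
  i=0: 10   i=1: 42
Match at i=1, j=7: x = 1·8 + 7 = 15.

15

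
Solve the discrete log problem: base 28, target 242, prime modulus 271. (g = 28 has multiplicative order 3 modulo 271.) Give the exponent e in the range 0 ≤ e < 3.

2

Successive powers of 28 modulo 271:
  28^0=1  28^1=28  28^2=242
So 28^2 ≡ 242 (mod 271), giving e = 2.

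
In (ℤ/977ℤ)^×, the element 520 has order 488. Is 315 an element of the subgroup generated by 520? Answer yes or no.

no

315 ∈ ⟨520⟩ iff 315^488 ≡ 1 (mod 977), since |⟨520⟩| = 488.
315^488 mod 977 = 976.
Since 976 ≠ 1, 315 does not lie in the subgroup.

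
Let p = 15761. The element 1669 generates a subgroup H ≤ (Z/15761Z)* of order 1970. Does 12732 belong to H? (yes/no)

no

12732 ∈ ⟨1669⟩ iff 12732^1970 ≡ 1 (mod 15761), since |⟨1669⟩| = 1970.
12732^1970 mod 15761 = 15364.
Since 15364 ≠ 1, 12732 does not lie in the subgroup.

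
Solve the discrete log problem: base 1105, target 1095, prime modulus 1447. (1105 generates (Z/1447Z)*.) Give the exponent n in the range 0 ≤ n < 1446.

Baby-step giant-step with m = ceil(sqrt(1446)) = 39.
Baby table (1105^j mod 1447 for j=0..38):
  0:1  1:1105  2:1204  3:627  4:1169  5:1021  6:992  7:781
  8:593  9:1221  10:601  11:1379  12:104  13:607  14:774  15:93
  16:28  17:553  18:431  19:192  20:898  21:1095  22:283  23:163
  24:687  25:907  26:911  27:990  28:18  29:1079  30:1414  31:1157
  32:784  33:1014  34:492  35:1035  36:545  37:273  38:689
Giant step factor: 1105^(-39) ≡ 292 (mod 1447).
Scan 1095·292^i mod 1447 for i = 0, 1, …:
  i=0: 1095
Match at i=0, j=21: n = 0·39 + 21 = 21.

21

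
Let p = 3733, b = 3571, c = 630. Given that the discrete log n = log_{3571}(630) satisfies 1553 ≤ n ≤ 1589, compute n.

1576

Compute 3571^1553 mod 3733 = 220, then multiply by 3571 repeatedly:
  3571^1553=220  3571^1554=1690  3571^1555=2462  3571^1556=587  3571^1557=1964
  3571^1558=2870  3571^1559=1685  3571^1560=3272  3571^1561=22  3571^1562=169
  3571^1563=2486  3571^1564=432  3571^1565=943  3571^1566=287  3571^1567=2035
  3571^1568=2567  3571^1569=2242  3571^1570=2630  3571^1571=3235  3571^1572=2283
  3571^1573=3454  3571^1574=402  3571^1575=2070  3571^1576=630
Found 630 at exponent 1576.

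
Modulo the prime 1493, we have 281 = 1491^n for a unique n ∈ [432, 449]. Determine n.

449

Compute 1491^432 mod 1493 = 1202, then multiply by 1491 repeatedly:
  1491^432=1202  1491^433=582  1491^434=329  1491^435=835  1491^436=1316
  1491^437=354  1491^438=785  1491^439=1416  1491^440=154  1491^441=1185
  1491^442=616  1491^443=261  1491^444=971  1491^445=1044  1491^446=898
  1491^447=1190  1491^448=606  1491^449=281
Found 281 at exponent 449.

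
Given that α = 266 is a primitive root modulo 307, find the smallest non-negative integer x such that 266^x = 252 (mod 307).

166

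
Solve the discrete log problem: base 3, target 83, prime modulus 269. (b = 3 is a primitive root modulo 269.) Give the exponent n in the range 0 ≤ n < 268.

Baby-step giant-step with m = ceil(sqrt(268)) = 17.
Baby table (3^j mod 269 for j=0..16):
  0:1  1:3  2:9  3:27  4:81  5:243  6:191  7:35
  8:105  9:46  10:138  11:145  12:166  13:229  14:149  15:178
  16:265
Giant step factor: 3^(-17) ≡ 112 (mod 269).
Scan 83·112^i mod 269 for i = 0, 1, …:
  i=0: 83   i=1: 150   i=2: 122   i=3: 214
  i=4: 27
Match at i=4, j=3: n = 4·17 + 3 = 71.

71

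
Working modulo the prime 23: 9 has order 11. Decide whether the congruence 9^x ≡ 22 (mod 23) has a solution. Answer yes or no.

no

⟨9⟩ has order 11; its elements mod 23 are {1, 2, 3, 4, 6, 8, 9, 12, 13, 16, 18}.
22 is not in this set.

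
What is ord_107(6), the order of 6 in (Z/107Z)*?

106

The order of 6 must divide p − 1 = 106 = 2 · 53.
Divisors: 1, 2, 53, 106.
Check each in increasing order: 6^1 ≡ 6;  6^2 ≡ 36;  6^53 ≡ 106;  6^106 ≡ 1.
Smallest exponent giving 1 is 106.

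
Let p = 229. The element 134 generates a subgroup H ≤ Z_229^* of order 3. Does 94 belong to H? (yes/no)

yes

94 ∈ ⟨134⟩ iff 94^3 ≡ 1 (mod 229), since |⟨134⟩| = 3.
94^3 mod 229 = 1.
Since 1 = 1, 94 lies in the subgroup.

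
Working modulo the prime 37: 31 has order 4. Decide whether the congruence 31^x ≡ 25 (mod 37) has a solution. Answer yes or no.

no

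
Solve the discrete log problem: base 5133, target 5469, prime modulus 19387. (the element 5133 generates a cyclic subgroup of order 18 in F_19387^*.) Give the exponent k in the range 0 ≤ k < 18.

17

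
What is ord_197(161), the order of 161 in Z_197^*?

14

The order of 161 must divide p − 1 = 196 = 2^2 · 7^2.
Divisors: 1, 2, 4, 7, 14, 28, 49, 98, 196.
Check each in increasing order: 161^1 ≡ 161;  161^2 ≡ 114;  161^4 ≡ 191;  161^7 ≡ 196;  161^14 ≡ 1.
Smallest exponent giving 1 is 14.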